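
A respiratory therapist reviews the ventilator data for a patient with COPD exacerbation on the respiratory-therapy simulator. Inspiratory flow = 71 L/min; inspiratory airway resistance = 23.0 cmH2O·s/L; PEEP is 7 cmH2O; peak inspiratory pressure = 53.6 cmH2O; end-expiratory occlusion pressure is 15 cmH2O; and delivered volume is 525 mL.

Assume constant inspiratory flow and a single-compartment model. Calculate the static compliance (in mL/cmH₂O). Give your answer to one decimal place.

46.1

Flow: 71 L/min ÷ 60 = 1.1833 L/s.
Total PEEP = 15 cmH2O (set 7 + intrinsic 8); this is the baseline alveolar pressure.
Equation of motion (constant flow): PIP = Vt/C + R·V̇ + PEEP.
Vt/C = PIP − R·V̇ − PEEP = 53.6 − 23.0×1.1833 − 15 = 53.6 − 27.216 − 15 = 11.384 cmH2O.
C = Vt / 11.384 = 525 / 11.384 = 46.117 mL/cmH2O.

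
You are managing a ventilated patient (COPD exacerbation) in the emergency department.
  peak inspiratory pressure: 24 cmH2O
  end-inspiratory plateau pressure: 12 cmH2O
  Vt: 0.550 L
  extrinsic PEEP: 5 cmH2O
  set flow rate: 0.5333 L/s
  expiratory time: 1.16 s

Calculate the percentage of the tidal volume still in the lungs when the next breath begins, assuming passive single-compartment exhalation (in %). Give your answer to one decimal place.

51.9

R = (PIP − Pplat)/V̇ = (24 − 12) / 0.5333 = 12.0/0.5333 = 22.501 cmH2O·s/L.
C = Vt/(Pplat − PEEP) = 550.0 / (12 − 5) = 550.0/7.0 = 78.571 mL/cmH2O.
τ = R × C = 22.501 × 0.07857 L/cmH2O = 1.768 s.
Fraction remaining at end-expiration = e^(−Te/τ) = e^(−1.16/1.768) = 0.5189 → 51.89%.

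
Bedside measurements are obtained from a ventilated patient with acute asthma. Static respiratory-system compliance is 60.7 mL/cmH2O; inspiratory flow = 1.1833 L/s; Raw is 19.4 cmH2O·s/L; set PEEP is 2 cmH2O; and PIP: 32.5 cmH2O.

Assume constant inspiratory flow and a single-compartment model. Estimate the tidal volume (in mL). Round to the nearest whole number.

Equation of motion (constant flow): PIP = Vt/C + R·V̇ + PEEP.
Vt/C = PIP − R·V̇ − PEEP = 32.5 − 22.956 − 2 = 7.544 cmH2O.
Vt = C × 7.544 = 60.7 × 7.544 = 457.92 mL.

458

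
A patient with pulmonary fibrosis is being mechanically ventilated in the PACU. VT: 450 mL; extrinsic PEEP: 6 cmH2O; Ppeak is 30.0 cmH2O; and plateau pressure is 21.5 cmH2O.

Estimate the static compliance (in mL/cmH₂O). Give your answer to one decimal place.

Cstat = Vt / (Pplat − PEEP) = 450 / (21.5 − 6) = 450 / 15.5 = 29.032 mL/cmH2O.

29.0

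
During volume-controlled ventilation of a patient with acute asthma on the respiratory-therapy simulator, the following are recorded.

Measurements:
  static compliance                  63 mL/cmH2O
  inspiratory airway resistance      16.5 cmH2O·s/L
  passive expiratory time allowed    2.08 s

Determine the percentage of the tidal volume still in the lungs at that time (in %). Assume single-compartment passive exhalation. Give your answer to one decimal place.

13.5

τ = R × C = 16.5 × 63 mL/cmH2O = 16.5 × 0.063 L/cmH2O = 1.04 s.
Passive exhalation: V(t)/V₀ = e^(−t/τ) = e^(−2.08/1.04) = 0.1353.
Fraction remaining = 0.1353 → 13.53%.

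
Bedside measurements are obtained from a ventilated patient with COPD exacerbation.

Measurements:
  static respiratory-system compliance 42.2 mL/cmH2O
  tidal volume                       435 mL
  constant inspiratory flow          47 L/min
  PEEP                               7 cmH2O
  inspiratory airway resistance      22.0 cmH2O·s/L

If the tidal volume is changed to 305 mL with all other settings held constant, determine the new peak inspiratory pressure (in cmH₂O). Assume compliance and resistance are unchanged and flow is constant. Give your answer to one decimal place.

31.5

Flow: 47 L/min ÷ 60 = 0.7833 L/s.
PIP = Vt/C + R·V̇ + PEEP (constant-flow equation of motion).
Only the elastic term changes: ΔPIP = ΔVt / C = (305 − 435) / 42.2 = -3.081 cmH2O.
Original PIP = 435/42.2 + 22.0×0.7833 + 7 = 34.541 cmH2O; new PIP = 34.541 + (-3.081) = 31.46 cmH2O.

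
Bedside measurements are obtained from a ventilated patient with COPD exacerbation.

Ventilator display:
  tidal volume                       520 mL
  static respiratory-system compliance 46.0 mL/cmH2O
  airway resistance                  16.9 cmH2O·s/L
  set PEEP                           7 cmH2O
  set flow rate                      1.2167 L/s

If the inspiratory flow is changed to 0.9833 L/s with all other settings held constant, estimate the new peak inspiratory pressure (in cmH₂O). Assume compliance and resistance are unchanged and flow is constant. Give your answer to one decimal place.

34.9

PIP = Vt/C + R·V̇ + PEEP (constant-flow equation of motion).
Only the resistive term changes: ΔPIP = R × ΔV̇ = 16.9 × (0.9833 − 1.2167) = 16.9 × -0.2334 = -3.944 cmH2O.
Original PIP = 520/46.0 + 16.9×1.2167 + 7 = 38.867 cmH2O; new PIP = 38.867 + (-3.944) = 34.923 cmH2O.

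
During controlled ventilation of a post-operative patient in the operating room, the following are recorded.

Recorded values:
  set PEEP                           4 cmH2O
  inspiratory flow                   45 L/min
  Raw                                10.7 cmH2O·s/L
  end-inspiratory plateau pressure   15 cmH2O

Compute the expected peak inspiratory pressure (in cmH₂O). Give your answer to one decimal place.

Flow: 45 L/min ÷ 60 = 0.75 L/s.
PIP = Pplat + Raw × flow = 15 + 10.7 × 0.75 = 15 + 8.025 = 23.025 cmH2O.

23.0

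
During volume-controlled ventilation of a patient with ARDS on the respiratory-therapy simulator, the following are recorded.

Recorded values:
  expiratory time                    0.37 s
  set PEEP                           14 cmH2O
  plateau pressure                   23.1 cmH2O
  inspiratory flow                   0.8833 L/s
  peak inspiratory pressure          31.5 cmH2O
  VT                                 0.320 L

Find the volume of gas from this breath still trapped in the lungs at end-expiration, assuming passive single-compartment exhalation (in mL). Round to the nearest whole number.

R = (PIP − Pplat)/V̇ = (31.5 − 23.1) / 0.8833 = 8.4/0.8833 = 9.51 cmH2O·s/L.
C = Vt/(Pplat − PEEP) = 320.0 / (23.1 − 14) = 320.0/9.1 = 35.165 mL/cmH2O.
τ = R × C = 9.51 × 0.03517 L/cmH2O = 0.3345 s.
Fraction remaining = e^(−Te/τ) = e^(−0.37/0.3345) = 0.3308.
Trapped volume = 320.0 × 0.3308 = 105.86 mL.

106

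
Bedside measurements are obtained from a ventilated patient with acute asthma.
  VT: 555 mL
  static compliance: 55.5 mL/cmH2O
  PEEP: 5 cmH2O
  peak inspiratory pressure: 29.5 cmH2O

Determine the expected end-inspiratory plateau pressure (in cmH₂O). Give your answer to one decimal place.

Pplat = PEEP + Vt / Cstat = 5 + 555 / 55.5 = 5 + 10.0 = 15.0 cmH2O.

15.0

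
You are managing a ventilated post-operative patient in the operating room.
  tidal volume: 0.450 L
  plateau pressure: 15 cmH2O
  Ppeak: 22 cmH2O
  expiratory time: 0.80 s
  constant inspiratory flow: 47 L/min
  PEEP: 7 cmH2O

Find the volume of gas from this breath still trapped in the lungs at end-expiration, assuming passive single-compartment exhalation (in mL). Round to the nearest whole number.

Flow: 47 L/min ÷ 60 = 0.7833 L/s.
R = (PIP − Pplat)/V̇ = (22 − 15) / 0.7833 = 7.0/0.7833 = 8.937 cmH2O·s/L.
C = Vt/(Pplat − PEEP) = 450.0 / (15 − 7) = 450.0/8.0 = 56.25 mL/cmH2O.
τ = R × C = 8.937 × 0.05625 L/cmH2O = 0.5027 s.
Fraction remaining = e^(−Te/τ) = e^(−0.80/0.5027) = 0.2036.
Trapped volume = 450.0 × 0.2036 = 91.62 mL.

92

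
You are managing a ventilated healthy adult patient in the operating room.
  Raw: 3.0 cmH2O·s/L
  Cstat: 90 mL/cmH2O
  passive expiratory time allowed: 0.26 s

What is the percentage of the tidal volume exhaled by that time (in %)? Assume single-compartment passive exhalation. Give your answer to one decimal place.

τ = R × C = 3.0 × 90 mL/cmH2O = 3.0 × 0.090 L/cmH2O = 0.27 s.
Passive exhalation: V(t)/V₀ = e^(−t/τ) = e^(−0.26/0.27) = 0.3818.
Fraction exhaled = 1 − 0.3818 = 0.6182 → 61.82%.

61.8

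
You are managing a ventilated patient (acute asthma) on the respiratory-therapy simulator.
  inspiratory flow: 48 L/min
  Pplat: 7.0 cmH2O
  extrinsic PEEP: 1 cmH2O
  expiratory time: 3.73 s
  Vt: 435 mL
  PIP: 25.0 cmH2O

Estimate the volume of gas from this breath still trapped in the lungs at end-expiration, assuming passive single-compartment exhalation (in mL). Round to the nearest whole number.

44

Flow: 48 L/min ÷ 60 = 0.8 L/s.
R = (PIP − Pplat)/V̇ = (25.0 − 7.0) / 0.8 = 18.0/0.8 = 22.5 cmH2O·s/L.
C = Vt/(Pplat − PEEP) = 435.0 / (7.0 − 1) = 435.0/6.0 = 72.5 mL/cmH2O.
τ = R × C = 22.5 × 0.0725 L/cmH2O = 1.631 s.
Fraction remaining = e^(−Te/τ) = e^(−3.73/1.631) = 0.1016.
Trapped volume = 435.0 × 0.1016 = 44.196 mL.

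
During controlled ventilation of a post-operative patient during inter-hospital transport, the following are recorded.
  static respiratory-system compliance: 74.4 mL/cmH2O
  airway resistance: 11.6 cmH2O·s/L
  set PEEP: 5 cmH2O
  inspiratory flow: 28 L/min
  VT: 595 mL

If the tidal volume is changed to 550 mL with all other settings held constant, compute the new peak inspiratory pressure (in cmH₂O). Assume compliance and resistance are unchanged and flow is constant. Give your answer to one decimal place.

17.8

Flow: 28 L/min ÷ 60 = 0.4667 L/s.
PIP = Vt/C + R·V̇ + PEEP (constant-flow equation of motion).
Only the elastic term changes: ΔPIP = ΔVt / C = (550 − 595) / 74.4 = -0.6048 cmH2O.
Original PIP = 595/74.4 + 11.6×0.4667 + 5 = 18.411 cmH2O; new PIP = 18.411 + (-0.6048) = 17.806 cmH2O.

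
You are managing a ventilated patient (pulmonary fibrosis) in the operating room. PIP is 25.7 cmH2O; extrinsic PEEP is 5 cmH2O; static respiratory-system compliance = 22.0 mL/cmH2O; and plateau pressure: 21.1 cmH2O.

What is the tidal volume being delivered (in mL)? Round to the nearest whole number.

354

Vt = Cstat × (Pplat − PEEP) = 22.0 × (21.1 − 5) = 22.0 × 16.1 = 354.2 mL.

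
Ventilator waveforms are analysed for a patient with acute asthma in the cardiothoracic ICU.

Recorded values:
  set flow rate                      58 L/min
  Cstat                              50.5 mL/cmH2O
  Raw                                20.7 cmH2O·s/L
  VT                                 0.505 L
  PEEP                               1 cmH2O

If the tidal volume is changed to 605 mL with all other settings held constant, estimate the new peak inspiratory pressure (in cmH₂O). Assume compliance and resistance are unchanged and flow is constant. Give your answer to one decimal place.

33.0

Flow: 58 L/min ÷ 60 = 0.9667 L/s.
PIP = Vt/C + R·V̇ + PEEP (constant-flow equation of motion).
Only the elastic term changes: ΔPIP = ΔVt / C = (605 − 505) / 50.5 = 1.98 cmH2O.
Original PIP = 505/50.5 + 20.7×0.9667 + 1 = 31.011 cmH2O; new PIP = 31.011 + (1.98) = 32.991 cmH2O.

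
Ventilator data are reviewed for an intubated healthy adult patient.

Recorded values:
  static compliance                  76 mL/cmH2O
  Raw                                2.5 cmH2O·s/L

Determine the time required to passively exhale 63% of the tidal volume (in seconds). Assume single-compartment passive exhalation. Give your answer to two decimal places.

0.19

τ = R × C = 2.5 × 76 mL/cmH2O = 2.5 × 0.076 L/cmH2O = 0.19 s.
Exhaled fraction f = 1 − e^(−t/τ) → t = −τ·ln(1 − f) = −0.19·ln(0.37) = 0.1889 s.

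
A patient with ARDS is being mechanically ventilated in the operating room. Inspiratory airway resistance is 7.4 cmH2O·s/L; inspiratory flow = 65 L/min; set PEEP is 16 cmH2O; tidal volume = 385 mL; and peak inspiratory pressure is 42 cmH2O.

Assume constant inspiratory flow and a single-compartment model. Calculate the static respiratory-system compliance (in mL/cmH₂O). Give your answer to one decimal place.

21.4

Flow: 65 L/min ÷ 60 = 1.0833 L/s.
Equation of motion (constant flow): PIP = Vt/C + R·V̇ + PEEP.
Vt/C = PIP − R·V̇ − PEEP = 42 − 7.4×1.0833 − 16 = 42 − 8.016 − 16 = 17.984 cmH2O.
C = Vt / 17.984 = 385 / 17.984 = 21.408 mL/cmH2O.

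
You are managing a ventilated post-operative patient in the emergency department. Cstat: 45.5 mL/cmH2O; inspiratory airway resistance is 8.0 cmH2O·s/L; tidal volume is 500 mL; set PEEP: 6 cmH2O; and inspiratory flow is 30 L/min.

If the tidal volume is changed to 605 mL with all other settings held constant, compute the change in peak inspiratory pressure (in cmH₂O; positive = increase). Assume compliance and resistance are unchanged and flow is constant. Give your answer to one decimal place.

PIP = Vt/C + R·V̇ + PEEP (constant-flow equation of motion).
Only the elastic term changes: ΔPIP = ΔVt / C = (605 − 500) / 45.5 = 2.308 cmH2O.

2.3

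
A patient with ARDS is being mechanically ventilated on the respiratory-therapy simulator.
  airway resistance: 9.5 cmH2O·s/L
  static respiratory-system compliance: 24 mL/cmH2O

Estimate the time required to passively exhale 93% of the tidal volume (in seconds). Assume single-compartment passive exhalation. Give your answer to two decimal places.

0.61

τ = R × C = 9.5 × 24 mL/cmH2O = 9.5 × 0.024 L/cmH2O = 0.228 s.
Exhaled fraction f = 1 − e^(−t/τ) → t = −τ·ln(1 − f) = −0.228·ln(0.07) = 0.6063 s.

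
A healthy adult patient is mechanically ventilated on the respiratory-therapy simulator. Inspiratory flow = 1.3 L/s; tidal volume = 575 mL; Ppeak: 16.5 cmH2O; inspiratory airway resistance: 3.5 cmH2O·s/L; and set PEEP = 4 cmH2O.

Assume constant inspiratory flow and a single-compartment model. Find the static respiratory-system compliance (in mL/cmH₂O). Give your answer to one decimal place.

72.3

Equation of motion (constant flow): PIP = Vt/C + R·V̇ + PEEP.
Vt/C = PIP − R·V̇ − PEEP = 16.5 − 3.5×1.3 − 4 = 16.5 − 4.55 − 4 = 7.95 cmH2O.
C = Vt / 7.95 = 575 / 7.95 = 72.327 mL/cmH2O.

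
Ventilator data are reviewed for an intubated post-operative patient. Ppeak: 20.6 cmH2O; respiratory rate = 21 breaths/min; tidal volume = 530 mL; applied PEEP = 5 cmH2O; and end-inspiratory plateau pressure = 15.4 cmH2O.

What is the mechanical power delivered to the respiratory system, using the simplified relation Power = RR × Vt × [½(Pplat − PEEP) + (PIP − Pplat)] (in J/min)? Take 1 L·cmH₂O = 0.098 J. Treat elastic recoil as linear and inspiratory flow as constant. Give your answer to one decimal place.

11.3

Per-breath work = Vt × [½(Pplat−PEEP) + (PIP−Pplat)] = 0.530 × [0.5×10.4 + 5.2] = 0.530 × 10.4 = 5.512 L·cmH2O.
Power = 21 × 5.512 = 115.75 L·cmH2O/min.
× 0.098 J/(L·cmH2O) → 11.344 J/min.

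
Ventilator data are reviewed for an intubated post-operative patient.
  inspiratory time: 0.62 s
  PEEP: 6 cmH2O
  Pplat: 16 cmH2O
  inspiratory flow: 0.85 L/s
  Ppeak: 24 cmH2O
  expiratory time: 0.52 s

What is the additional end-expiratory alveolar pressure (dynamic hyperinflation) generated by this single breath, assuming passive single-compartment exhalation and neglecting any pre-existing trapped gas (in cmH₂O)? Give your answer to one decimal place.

Vt = flow × Ti = 0.85 L/s × 0.62 s × 1000 mL/L = 527.0 mL.
R = (PIP − Pplat)/V̇ = (24 − 16) / 0.85 = 8.0/0.85 = 9.412 cmH2O·s/L.
C = Vt/(Pplat − PEEP) = 527.0 / (16 − 6) = 527.0/10.0 = 52.7 mL/cmH2O.
τ = R × C = 9.412 × 0.0527 L/cmH2O = 0.496 s.
Fraction remaining = e^(−Te/τ) = e^(−0.52/0.496) = 0.3505; trapped volume = 527.0 × 0.3505 = 184.71 mL.
Additional alveolar pressure from trapping ≈ V_trapped / C = 184.71 / 52.7 = 3.505 cmH2O.

3.5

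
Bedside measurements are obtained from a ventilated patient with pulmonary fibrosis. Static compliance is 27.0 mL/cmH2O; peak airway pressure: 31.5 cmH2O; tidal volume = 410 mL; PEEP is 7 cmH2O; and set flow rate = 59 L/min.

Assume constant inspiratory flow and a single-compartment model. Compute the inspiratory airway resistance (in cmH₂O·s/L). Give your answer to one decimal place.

9.5

Flow: 59 L/min ÷ 60 = 0.9833 L/s.
Equation of motion (constant flow): PIP = Vt/C + R·V̇ + PEEP.
R·V̇ = PIP − Vt/C − PEEP = 31.5 − 410/27.0 − 7 = 31.5 − 15.185 − 7 = 9.315 cmH2O.
R = 9.315 / 0.9833 = 9.473 cmH2O·s/L.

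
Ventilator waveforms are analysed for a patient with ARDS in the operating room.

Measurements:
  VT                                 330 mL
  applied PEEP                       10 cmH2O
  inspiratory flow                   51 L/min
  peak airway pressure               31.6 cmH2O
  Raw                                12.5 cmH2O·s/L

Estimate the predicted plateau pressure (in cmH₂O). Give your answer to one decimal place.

Flow: 51 L/min ÷ 60 = 0.85 L/s.
Pplat = PIP − Raw × flow = 31.6 − 12.5 × 0.85 = 31.6 − 10.625 = 20.975 cmH2O.

21.0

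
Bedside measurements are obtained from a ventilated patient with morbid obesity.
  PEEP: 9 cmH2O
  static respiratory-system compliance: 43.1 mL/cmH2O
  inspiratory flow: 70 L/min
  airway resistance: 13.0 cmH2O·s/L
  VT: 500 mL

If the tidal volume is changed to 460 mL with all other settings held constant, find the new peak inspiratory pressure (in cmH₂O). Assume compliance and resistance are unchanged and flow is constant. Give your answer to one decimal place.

Flow: 70 L/min ÷ 60 = 1.1667 L/s.
PIP = Vt/C + R·V̇ + PEEP (constant-flow equation of motion).
Only the elastic term changes: ΔPIP = ΔVt / C = (460 − 500) / 43.1 = -0.9281 cmH2O.
Original PIP = 500/43.1 + 13.0×1.1667 + 9 = 35.768 cmH2O; new PIP = 35.768 + (-0.9281) = 34.84 cmH2O.

34.8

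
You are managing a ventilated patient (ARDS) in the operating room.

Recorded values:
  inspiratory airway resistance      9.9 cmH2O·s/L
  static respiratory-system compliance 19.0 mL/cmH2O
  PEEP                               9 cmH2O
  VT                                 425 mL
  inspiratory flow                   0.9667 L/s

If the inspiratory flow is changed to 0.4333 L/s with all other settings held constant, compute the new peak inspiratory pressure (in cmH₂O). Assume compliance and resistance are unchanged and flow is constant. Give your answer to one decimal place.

PIP = Vt/C + R·V̇ + PEEP (constant-flow equation of motion).
Only the resistive term changes: ΔPIP = R × ΔV̇ = 9.9 × (0.4333 − 0.9667) = 9.9 × -0.5334 = -5.281 cmH2O.
Original PIP = 425/19.0 + 9.9×0.9667 + 9 = 40.939 cmH2O; new PIP = 40.939 + (-5.281) = 35.658 cmH2O.

35.7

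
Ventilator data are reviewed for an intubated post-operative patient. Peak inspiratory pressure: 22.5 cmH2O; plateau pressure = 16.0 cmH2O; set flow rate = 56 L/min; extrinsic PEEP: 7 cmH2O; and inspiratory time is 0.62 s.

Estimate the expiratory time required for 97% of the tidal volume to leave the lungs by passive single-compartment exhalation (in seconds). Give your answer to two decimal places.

Flow: 56 L/min ÷ 60 = 0.9333 L/s.
Vt = flow × Ti = 0.9333 L/s × 0.62 s × 1000 mL/L = 578.65 mL.
R = (PIP − Pplat)/V̇ = (22.5 − 16.0) / 0.9333 = 6.5/0.9333 = 6.965 cmH2O·s/L.
C = Vt/(Pplat − PEEP) = 578.65 / (16.0 − 7) = 578.65/9.0 = 64.294 mL/cmH2O.
τ = R × C = 6.965 × 0.06429 L/cmH2O = 0.4478 s.
t = −τ·ln(1 − 0.97) = −0.4478·ln(0.03) = 1.57 s.

1.57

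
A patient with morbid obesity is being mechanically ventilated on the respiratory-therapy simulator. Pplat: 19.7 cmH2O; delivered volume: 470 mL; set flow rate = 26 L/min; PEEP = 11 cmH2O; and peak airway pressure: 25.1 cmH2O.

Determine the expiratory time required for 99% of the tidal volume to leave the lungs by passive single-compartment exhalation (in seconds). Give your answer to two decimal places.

Flow: 26 L/min ÷ 60 = 0.4333 L/s.
R = (PIP − Pplat)/V̇ = (25.1 − 19.7) / 0.4333 = 5.4/0.4333 = 12.462 cmH2O·s/L.
C = Vt/(Pplat − PEEP) = 470.0 / (19.7 − 11) = 470.0/8.7 = 54.023 mL/cmH2O.
τ = R × C = 12.462 × 0.05402 L/cmH2O = 0.6732 s.
t = −τ·ln(1 − 0.99) = −0.6732·ln(0.01) = 3.1 s.

3.10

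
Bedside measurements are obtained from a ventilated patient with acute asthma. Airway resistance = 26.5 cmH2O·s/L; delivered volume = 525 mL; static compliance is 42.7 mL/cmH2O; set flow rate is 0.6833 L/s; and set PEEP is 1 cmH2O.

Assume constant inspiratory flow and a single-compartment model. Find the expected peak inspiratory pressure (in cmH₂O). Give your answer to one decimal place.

31.4

Equation of motion (constant flow): PIP = Vt/C + R·V̇ + PEEP.
PIP = 525/42.7 + 26.5×0.6833 + 1 = 12.295 + 18.107 + 1 = 31.402 cmH2O.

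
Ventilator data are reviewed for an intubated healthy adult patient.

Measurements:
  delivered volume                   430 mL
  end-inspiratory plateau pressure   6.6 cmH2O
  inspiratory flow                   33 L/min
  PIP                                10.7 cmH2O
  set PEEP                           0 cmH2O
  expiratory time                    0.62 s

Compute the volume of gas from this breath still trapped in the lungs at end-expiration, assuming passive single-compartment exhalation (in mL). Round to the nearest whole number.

Flow: 33 L/min ÷ 60 = 0.55 L/s.
R = (PIP − Pplat)/V̇ = (10.7 − 6.6) / 0.55 = 4.1/0.55 = 7.455 cmH2O·s/L.
C = Vt/(Pplat − PEEP) = 430.0 / (6.6 − 0) = 430.0/6.6 = 65.152 mL/cmH2O.
τ = R × C = 7.455 × 0.06515 L/cmH2O = 0.4857 s.
Fraction remaining = e^(−Te/τ) = e^(−0.62/0.4857) = 0.279.
Trapped volume = 430.0 × 0.279 = 119.97 mL.

120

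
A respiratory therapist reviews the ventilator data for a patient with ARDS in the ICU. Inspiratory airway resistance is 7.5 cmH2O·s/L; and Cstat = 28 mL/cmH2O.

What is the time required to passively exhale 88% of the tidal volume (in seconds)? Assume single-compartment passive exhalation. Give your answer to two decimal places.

τ = R × C = 7.5 × 28 mL/cmH2O = 7.5 × 0.028 L/cmH2O = 0.21 s.
Exhaled fraction f = 1 − e^(−t/τ) → t = −τ·ln(1 − f) = −0.21·ln(0.12) = 0.4453 s.

0.45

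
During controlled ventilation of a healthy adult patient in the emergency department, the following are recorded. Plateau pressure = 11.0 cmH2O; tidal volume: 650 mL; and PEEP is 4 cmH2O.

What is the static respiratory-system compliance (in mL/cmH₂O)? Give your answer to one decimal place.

Cstat = Vt / (Pplat − PEEP) = 650 / (11.0 − 4) = 650 / 7.0 = 92.857 mL/cmH2O.

92.9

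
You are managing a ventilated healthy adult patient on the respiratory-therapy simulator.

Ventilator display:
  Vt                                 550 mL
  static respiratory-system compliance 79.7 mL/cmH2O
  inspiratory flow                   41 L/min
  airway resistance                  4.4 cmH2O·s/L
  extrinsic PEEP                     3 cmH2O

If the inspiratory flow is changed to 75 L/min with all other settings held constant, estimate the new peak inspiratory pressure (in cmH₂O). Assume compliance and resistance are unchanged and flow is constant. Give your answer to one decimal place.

15.4

Flow: 41 L/min ÷ 60 = 0.6833 L/s.
New flow: 75 L/min ÷ 60 = 1.25 L/s.
PIP = Vt/C + R·V̇ + PEEP (constant-flow equation of motion).
Only the resistive term changes: ΔPIP = R × ΔV̇ = 4.4 × (1.25 − 0.6833) = 4.4 × 0.5667 = 2.493 cmH2O.
Original PIP = 550/79.7 + 4.4×0.6833 + 3 = 12.907 cmH2O; new PIP = 12.907 + (2.493) = 15.4 cmH2O.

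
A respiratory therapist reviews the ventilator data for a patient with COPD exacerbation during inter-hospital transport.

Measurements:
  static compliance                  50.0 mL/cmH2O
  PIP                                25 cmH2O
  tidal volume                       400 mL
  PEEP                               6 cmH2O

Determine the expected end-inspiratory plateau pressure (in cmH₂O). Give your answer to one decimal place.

Pplat = PEEP + Vt / Cstat = 6 + 400 / 50.0 = 6 + 8.0 = 14.0 cmH2O.

14.0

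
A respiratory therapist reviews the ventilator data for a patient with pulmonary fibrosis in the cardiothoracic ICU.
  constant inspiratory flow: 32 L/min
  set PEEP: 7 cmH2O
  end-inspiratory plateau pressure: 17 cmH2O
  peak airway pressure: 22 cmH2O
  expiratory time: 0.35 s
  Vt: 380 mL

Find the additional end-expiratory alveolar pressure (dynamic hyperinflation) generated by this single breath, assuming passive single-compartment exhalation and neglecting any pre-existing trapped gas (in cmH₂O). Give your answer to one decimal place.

Flow: 32 L/min ÷ 60 = 0.5333 L/s.
R = (PIP − Pplat)/V̇ = (22 − 17) / 0.5333 = 5.0/0.5333 = 9.376 cmH2O·s/L.
C = Vt/(Pplat − PEEP) = 380.0 / (17 − 7) = 380.0/10.0 = 38.0 mL/cmH2O.
τ = R × C = 9.376 × 0.038 L/cmH2O = 0.3563 s.
Fraction remaining = e^(−Te/τ) = e^(−0.35/0.3563) = 0.3744; trapped volume = 380.0 × 0.3744 = 142.27 mL.
Additional alveolar pressure from trapping ≈ V_trapped / C = 142.27 / 38.0 = 3.744 cmH2O.

3.7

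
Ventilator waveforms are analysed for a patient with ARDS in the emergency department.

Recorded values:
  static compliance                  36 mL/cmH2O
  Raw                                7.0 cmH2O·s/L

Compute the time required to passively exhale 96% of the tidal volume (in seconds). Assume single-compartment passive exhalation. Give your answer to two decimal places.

τ = R × C = 7.0 × 36 mL/cmH2O = 7.0 × 0.036 L/cmH2O = 0.252 s.
Exhaled fraction f = 1 − e^(−t/τ) → t = −τ·ln(1 − f) = −0.252·ln(0.04) = 0.8112 s.

0.81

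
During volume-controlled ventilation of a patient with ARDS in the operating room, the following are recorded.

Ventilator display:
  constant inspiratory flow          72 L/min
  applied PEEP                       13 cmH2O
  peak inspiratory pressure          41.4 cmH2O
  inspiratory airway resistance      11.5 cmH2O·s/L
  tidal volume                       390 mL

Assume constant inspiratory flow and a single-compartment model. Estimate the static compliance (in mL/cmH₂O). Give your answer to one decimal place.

Flow: 72 L/min ÷ 60 = 1.2 L/s.
Equation of motion (constant flow): PIP = Vt/C + R·V̇ + PEEP.
Vt/C = PIP − R·V̇ − PEEP = 41.4 − 11.5×1.2 − 13 = 41.4 − 13.8 − 13 = 14.6 cmH2O.
C = Vt / 14.6 = 390 / 14.6 = 26.712 mL/cmH2O.

26.7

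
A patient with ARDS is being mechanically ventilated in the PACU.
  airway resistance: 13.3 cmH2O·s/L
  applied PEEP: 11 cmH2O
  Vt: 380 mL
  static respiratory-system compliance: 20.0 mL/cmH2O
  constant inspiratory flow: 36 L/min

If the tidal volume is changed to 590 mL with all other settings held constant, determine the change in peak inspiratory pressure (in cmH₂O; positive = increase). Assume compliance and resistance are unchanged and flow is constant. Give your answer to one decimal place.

10.5

PIP = Vt/C + R·V̇ + PEEP (constant-flow equation of motion).
Only the elastic term changes: ΔPIP = ΔVt / C = (590 − 380) / 20.0 = 10.5 cmH2O.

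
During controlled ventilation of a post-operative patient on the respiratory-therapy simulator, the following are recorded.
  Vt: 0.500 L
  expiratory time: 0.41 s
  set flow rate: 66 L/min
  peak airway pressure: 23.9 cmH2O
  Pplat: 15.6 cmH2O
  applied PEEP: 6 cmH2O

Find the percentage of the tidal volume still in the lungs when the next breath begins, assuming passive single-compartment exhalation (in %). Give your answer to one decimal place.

Flow: 66 L/min ÷ 60 = 1.1 L/s.
R = (PIP − Pplat)/V̇ = (23.9 − 15.6) / 1.1 = 8.3/1.1 = 7.545 cmH2O·s/L.
C = Vt/(Pplat − PEEP) = 500.0 / (15.6 − 6) = 500.0/9.6 = 52.083 mL/cmH2O.
τ = R × C = 7.545 × 0.05208 L/cmH2O = 0.3929 s.
Fraction remaining at end-expiration = e^(−Te/τ) = e^(−0.41/0.3929) = 0.3522 → 35.22%.

35.2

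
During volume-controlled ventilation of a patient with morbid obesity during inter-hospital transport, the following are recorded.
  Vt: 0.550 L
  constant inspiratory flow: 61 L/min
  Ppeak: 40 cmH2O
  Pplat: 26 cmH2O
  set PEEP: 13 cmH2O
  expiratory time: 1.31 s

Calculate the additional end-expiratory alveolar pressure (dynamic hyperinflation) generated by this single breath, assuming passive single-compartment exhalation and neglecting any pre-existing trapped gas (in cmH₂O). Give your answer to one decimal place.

1.4

Flow: 61 L/min ÷ 60 = 1.0167 L/s.
R = (PIP − Pplat)/V̇ = (40 − 26) / 1.0167 = 14.0/1.0167 = 13.77 cmH2O·s/L.
C = Vt/(Pplat − PEEP) = 550.0 / (26 − 13) = 550.0/13.0 = 42.308 mL/cmH2O.
τ = R × C = 13.77 × 0.04231 L/cmH2O = 0.5826 s.
Fraction remaining = e^(−Te/τ) = e^(−1.31/0.5826) = 0.1056; trapped volume = 550.0 × 0.1056 = 58.08 mL.
Additional alveolar pressure from trapping ≈ V_trapped / C = 58.08 / 42.308 = 1.373 cmH2O.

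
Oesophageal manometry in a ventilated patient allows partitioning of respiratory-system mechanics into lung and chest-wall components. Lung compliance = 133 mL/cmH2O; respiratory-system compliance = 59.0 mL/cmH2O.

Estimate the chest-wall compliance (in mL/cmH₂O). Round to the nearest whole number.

1/Ccw = 1/Crs − 1/CL.
1/Ccw = 1/59.0 − 1/133 = 0.00943.
Ccw = 106.04 mL/cmH2O.

106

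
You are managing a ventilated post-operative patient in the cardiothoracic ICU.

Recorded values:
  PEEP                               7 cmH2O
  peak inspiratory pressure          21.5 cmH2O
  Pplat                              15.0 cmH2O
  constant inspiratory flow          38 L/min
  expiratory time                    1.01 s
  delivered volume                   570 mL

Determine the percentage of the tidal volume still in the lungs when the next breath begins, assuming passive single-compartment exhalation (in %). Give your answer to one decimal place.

25.1

Flow: 38 L/min ÷ 60 = 0.6333 L/s.
R = (PIP − Pplat)/V̇ = (21.5 − 15.0) / 0.6333 = 6.5/0.6333 = 10.264 cmH2O·s/L.
C = Vt/(Pplat − PEEP) = 570.0 / (15.0 − 7) = 570.0/8.0 = 71.25 mL/cmH2O.
τ = R × C = 10.264 × 0.07125 L/cmH2O = 0.7313 s.
Fraction remaining at end-expiration = e^(−Te/τ) = e^(−1.01/0.7313) = 0.2513 → 25.13%.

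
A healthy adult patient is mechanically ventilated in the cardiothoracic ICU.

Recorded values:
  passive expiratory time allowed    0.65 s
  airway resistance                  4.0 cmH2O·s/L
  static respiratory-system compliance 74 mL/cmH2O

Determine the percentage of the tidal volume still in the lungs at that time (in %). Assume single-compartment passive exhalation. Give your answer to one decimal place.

τ = R × C = 4.0 × 74 mL/cmH2O = 4.0 × 0.074 L/cmH2O = 0.296 s.
Passive exhalation: V(t)/V₀ = e^(−t/τ) = e^(−0.65/0.296) = 0.1113.
Fraction remaining = 0.1113 → 11.13%.

11.1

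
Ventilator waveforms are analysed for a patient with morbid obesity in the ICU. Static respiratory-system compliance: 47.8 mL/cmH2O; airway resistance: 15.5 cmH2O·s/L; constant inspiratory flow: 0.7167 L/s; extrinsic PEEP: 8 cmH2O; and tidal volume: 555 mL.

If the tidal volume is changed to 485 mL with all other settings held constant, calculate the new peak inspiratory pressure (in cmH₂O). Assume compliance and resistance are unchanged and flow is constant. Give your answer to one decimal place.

PIP = Vt/C + R·V̇ + PEEP (constant-flow equation of motion).
Only the elastic term changes: ΔPIP = ΔVt / C = (485 − 555) / 47.8 = -1.464 cmH2O.
Original PIP = 555/47.8 + 15.5×0.7167 + 8 = 30.72 cmH2O; new PIP = 30.72 + (-1.464) = 29.256 cmH2O.

29.3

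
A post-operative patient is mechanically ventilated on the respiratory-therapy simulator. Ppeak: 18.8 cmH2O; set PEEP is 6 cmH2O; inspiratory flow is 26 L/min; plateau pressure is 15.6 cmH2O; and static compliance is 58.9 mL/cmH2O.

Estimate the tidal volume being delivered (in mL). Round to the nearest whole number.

Vt = Cstat × (Pplat − PEEP) = 58.9 × (15.6 − 6) = 58.9 × 9.6 = 565.44 mL.

565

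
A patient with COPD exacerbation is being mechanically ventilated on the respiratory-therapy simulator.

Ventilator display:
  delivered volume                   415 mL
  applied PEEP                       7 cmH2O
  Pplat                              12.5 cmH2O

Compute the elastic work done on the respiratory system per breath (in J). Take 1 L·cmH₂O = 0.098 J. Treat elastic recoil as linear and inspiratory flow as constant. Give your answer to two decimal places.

Elastic work ≈ ½ × (Pplat − PEEP) × Vt = 0.5 × (12.5 − 7) × 0.415 L = 0.5 × 5.5 × 0.415 = 1.141 L·cmH2O.
× 0.098 J/(L·cmH2O) → 0.1118 J.

0.11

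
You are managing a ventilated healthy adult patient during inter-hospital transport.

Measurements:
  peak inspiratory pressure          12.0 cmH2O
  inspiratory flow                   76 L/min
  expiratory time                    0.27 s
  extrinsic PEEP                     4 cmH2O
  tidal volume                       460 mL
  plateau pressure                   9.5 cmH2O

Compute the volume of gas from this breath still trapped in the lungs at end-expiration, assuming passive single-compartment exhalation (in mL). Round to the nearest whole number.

Flow: 76 L/min ÷ 60 = 1.2667 L/s.
R = (PIP − Pplat)/V̇ = (12.0 − 9.5) / 1.2667 = 2.5/1.2667 = 1.974 cmH2O·s/L.
C = Vt/(Pplat − PEEP) = 460.0 / (9.5 − 4) = 460.0/5.5 = 83.636 mL/cmH2O.
τ = R × C = 1.974 × 0.08364 L/cmH2O = 0.1651 s.
Fraction remaining = e^(−Te/τ) = e^(−0.27/0.1651) = 0.1949.
Trapped volume = 460.0 × 0.1949 = 89.654 mL.

90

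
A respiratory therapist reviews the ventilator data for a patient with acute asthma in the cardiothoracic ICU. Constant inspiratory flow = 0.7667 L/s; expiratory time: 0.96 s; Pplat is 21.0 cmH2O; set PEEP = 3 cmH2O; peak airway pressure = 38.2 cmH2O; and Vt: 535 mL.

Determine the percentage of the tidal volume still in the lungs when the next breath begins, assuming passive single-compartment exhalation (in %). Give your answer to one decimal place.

23.7

R = (PIP − Pplat)/V̇ = (38.2 − 21.0) / 0.7667 = 17.2/0.7667 = 22.434 cmH2O·s/L.
C = Vt/(Pplat − PEEP) = 535.0 / (21.0 − 3) = 535.0/18.0 = 29.722 mL/cmH2O.
τ = R × C = 22.434 × 0.02972 L/cmH2O = 0.6667 s.
Fraction remaining at end-expiration = e^(−Te/τ) = e^(−0.96/0.6667) = 0.2369 → 23.69%.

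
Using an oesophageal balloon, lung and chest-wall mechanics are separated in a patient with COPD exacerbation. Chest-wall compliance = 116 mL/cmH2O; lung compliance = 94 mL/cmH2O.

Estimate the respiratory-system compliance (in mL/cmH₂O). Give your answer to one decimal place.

51.9

Lung and chest wall are elastances in series: 1/Crs = 1/CL + 1/Ccw.
1/Crs = 1/94 + 1/116 = 0.01926.
Crs = 51.921 mL/cmH2O.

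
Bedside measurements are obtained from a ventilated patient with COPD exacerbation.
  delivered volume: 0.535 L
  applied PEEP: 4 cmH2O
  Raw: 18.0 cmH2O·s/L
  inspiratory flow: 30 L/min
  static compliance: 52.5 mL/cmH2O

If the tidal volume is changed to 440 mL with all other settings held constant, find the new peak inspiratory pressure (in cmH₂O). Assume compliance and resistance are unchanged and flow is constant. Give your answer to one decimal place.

Flow: 30 L/min ÷ 60 = 0.5 L/s.
PIP = Vt/C + R·V̇ + PEEP (constant-flow equation of motion).
Only the elastic term changes: ΔPIP = ΔVt / C = (440 − 535) / 52.5 = -1.81 cmH2O.
Original PIP = 535/52.5 + 18.0×0.5 + 4 = 23.19 cmH2O; new PIP = 23.19 + (-1.81) = 21.38 cmH2O.

21.4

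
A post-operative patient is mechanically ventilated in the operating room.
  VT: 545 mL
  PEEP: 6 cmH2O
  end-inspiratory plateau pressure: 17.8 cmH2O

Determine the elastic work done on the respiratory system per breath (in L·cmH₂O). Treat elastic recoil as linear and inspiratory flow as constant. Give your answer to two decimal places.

3.22

Elastic work ≈ ½ × (Pplat − PEEP) × Vt = 0.5 × (17.8 − 6) × 0.545 L = 0.5 × 11.8 × 0.545 = 3.216 L·cmH2O.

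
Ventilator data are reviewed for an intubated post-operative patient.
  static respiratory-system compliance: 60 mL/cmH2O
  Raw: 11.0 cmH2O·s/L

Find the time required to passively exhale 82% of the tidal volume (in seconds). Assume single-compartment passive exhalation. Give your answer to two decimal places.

1.13

τ = R × C = 11.0 × 60 mL/cmH2O = 11.0 × 0.060 L/cmH2O = 0.66 s.
Exhaled fraction f = 1 − e^(−t/τ) → t = −τ·ln(1 − f) = −0.66·ln(0.18) = 1.132 s.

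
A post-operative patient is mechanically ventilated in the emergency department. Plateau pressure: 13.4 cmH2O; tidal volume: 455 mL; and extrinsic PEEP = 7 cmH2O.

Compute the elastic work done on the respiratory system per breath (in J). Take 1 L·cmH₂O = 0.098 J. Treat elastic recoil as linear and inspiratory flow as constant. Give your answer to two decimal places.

0.14

Elastic work ≈ ½ × (Pplat − PEEP) × Vt = 0.5 × (13.4 − 7) × 0.455 L = 0.5 × 6.4 × 0.455 = 1.456 L·cmH2O.
× 0.098 J/(L·cmH2O) → 0.1427 J.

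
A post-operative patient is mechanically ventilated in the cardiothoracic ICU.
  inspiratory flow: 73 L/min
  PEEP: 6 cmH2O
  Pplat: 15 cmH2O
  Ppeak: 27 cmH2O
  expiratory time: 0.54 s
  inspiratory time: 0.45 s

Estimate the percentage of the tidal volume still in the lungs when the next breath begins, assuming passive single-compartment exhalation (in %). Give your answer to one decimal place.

Flow: 73 L/min ÷ 60 = 1.2167 L/s.
Vt = flow × Ti = 1.2167 L/s × 0.45 s × 1000 mL/L = 547.52 mL.
R = (PIP − Pplat)/V̇ = (27 − 15) / 1.2167 = 12.0/1.2167 = 9.863 cmH2O·s/L.
C = Vt/(Pplat − PEEP) = 547.52 / (15 − 6) = 547.52/9.0 = 60.836 mL/cmH2O.
τ = R × C = 9.863 × 0.06084 L/cmH2O = 0.6001 s.
Fraction remaining at end-expiration = e^(−Te/τ) = e^(−0.54/0.6001) = 0.4066 → 40.66%.

40.7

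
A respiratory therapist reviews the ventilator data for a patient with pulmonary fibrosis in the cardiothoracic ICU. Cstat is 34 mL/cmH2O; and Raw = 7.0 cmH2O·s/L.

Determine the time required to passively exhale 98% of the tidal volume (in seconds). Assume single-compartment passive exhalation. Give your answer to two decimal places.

0.93

τ = R × C = 7.0 × 34 mL/cmH2O = 7.0 × 0.034 L/cmH2O = 0.238 s.
Exhaled fraction f = 1 − e^(−t/τ) → t = −τ·ln(1 − f) = −0.238·ln(0.02) = 0.9311 s.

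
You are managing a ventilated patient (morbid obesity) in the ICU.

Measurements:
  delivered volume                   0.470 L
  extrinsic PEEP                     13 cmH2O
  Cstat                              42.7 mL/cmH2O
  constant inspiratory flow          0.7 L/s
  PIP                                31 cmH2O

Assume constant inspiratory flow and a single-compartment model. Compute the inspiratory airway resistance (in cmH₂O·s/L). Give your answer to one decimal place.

Equation of motion (constant flow): PIP = Vt/C + R·V̇ + PEEP.
R·V̇ = PIP − Vt/C − PEEP = 31 − 470/42.7 − 13 = 31 − 11.007 − 13 = 6.993 cmH2O.
R = 6.993 / 0.7 = 9.99 cmH2O·s/L.

10.0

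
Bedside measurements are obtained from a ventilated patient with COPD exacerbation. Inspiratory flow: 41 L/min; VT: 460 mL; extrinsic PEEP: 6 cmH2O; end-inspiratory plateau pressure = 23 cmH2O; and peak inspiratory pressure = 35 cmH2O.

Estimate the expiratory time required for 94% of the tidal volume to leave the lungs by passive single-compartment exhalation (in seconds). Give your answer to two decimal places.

Flow: 41 L/min ÷ 60 = 0.6833 L/s.
R = (PIP − Pplat)/V̇ = (35 − 23) / 0.6833 = 12.0/0.6833 = 17.562 cmH2O·s/L.
C = Vt/(Pplat − PEEP) = 460.0 / (23 − 6) = 460.0/17.0 = 27.059 mL/cmH2O.
τ = R × C = 17.562 × 0.02706 L/cmH2O = 0.4752 s.
t = −τ·ln(1 − 0.94) = −0.4752·ln(0.06) = 1.337 s.

1.34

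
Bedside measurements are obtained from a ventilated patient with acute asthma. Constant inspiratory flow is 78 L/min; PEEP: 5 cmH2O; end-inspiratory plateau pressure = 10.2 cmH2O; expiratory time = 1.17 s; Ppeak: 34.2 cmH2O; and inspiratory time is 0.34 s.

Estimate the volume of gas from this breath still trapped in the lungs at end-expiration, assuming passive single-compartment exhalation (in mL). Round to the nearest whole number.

Flow: 78 L/min ÷ 60 = 1.3 L/s.
Vt = flow × Ti = 1.3 L/s × 0.34 s × 1000 mL/L = 442.0 mL.
R = (PIP − Pplat)/V̇ = (34.2 − 10.2) / 1.3 = 24.0/1.3 = 18.462 cmH2O·s/L.
C = Vt/(Pplat − PEEP) = 442.0 / (10.2 − 5) = 442.0/5.2 = 85.0 mL/cmH2O.
τ = R × C = 18.462 × 0.085 L/cmH2O = 1.569 s.
Fraction remaining = e^(−Te/τ) = e^(−1.17/1.569) = 0.4744.
Trapped volume = 442.0 × 0.4744 = 209.68 mL.

210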